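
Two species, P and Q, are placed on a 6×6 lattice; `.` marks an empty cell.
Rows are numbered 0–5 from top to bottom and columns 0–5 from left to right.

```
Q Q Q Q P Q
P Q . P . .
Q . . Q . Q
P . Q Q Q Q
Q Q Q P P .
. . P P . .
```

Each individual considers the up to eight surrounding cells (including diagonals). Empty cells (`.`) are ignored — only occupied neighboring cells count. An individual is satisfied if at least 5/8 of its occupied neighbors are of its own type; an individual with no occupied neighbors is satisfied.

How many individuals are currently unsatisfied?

(0,0)Q 2/3 satisfied
(0,1)Q 3/4 satisfied
(0,2)Q 3/4 satisfied
(0,3)Q 1/3 not
(0,4)P 1/3 not
(0,5)Q 0/1 not
(1,0)P 0/4 not
(1,1)Q 4/5 satisfied
(1,3)P 1/4 not
(2,0)Q 1/3 not
(2,3)Q 3/4 satisfied
(2,5)Q 2/2 satisfied
(3,0)P 0/3 not
(3,2)Q 4/5 satisfied
(3,3)Q 4/6 satisfied
(3,4)Q 4/6 satisfied
(3,5)Q 2/3 satisfied
(4,0)Q 1/2 not
(4,1)Q 3/5 not
(4,2)Q 3/6 not
(4,3)P 3/7 not
(4,4)P 2/5 not
(5,2)P 2/4 not
(5,3)P 3/4 satisfied
Unsatisfied: (0,3), (0,4), (0,5), (1,0), (1,3), (2,0), (3,0), (4,0), (4,1), (4,2), (4,3), (4,4), (5,2) — 13 in total.

13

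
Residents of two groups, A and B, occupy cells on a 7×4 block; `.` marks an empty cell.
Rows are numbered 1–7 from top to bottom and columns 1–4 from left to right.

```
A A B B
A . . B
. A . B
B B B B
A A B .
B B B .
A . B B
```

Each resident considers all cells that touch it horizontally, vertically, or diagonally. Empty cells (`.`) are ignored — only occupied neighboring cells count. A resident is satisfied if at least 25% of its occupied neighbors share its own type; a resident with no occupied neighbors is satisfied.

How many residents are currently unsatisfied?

3

Row 1: (1,1)A 2/2 ok · (1,2)A 2/3 ok · (1,3)B 2/3 ok · (1,4)B 2/2 ok
Row 2: (2,1)A 3/3 ok · (2,4)B 3/3 ok
Row 3: (3,2)A 1/4 ok · (3,4)B 3/3 ok
Row 4: (4,1)B 1/4 ok · (4,2)B 3/6 ok · (4,3)B 4/6 ok · (4,4)B 3/3 ok
Row 5: (5,1)A 1/5 unhappy · (5,2)A 1/8 unhappy · (5,3)B 5/6 ok
Row 6: (6,1)B 1/4 ok · (6,2)B 4/7 ok · (6,3)B 4/5 ok
Row 7: (7,1)A 0/2 unhappy · (7,3)B 3/3 ok · (7,4)B 2/2 ok
Unsatisfied: (5,1), (5,2), (7,1) — 3 in total.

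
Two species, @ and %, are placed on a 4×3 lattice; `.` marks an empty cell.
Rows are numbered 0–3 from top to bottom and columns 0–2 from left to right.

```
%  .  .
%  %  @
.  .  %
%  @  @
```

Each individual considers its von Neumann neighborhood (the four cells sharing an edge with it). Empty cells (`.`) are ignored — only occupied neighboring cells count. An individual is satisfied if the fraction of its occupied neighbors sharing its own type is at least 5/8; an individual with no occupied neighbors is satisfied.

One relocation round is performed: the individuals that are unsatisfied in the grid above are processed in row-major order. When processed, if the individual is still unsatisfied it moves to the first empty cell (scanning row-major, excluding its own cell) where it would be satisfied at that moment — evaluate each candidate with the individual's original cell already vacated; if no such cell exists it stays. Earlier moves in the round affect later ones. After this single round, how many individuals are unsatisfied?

1

Initially unsatisfied (in order): (1,1), (1,2), (2,2), (3,0), (3,1), (3,2).
  (1,1) → (0,1).
  (1,2): no empty cell satisfies it; stays.
  (2,2) → (1,1).
  (3,0) → (2,0).
  (3,1): now satisfied by earlier moves; stays.
  (3,2): now satisfied by earlier moves; stays.
Resulting grid:
% % .
% % @
% . .
. @ @
Unsatisfied now: (1,2).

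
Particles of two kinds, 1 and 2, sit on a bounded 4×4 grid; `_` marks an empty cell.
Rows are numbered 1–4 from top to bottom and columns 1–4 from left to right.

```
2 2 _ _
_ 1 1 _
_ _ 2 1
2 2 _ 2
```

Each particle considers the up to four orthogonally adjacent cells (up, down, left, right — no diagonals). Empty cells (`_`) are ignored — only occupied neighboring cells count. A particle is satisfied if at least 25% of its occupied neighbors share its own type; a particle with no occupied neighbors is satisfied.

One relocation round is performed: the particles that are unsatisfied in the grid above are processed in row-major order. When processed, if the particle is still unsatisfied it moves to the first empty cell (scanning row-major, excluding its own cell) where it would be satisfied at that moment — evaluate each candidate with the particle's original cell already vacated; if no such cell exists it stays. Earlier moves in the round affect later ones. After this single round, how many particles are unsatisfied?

Initially unsatisfied (in order): (3,3), (3,4), (4,4).
  (3,3) → (1,3).
  (3,4) → (2,1).
  (4,4): now satisfied by earlier moves; stays.
Resulting grid:
2 2 2 _
1 1 1 _
_ _ _ _
2 2 _ 2
All satisfied now.

0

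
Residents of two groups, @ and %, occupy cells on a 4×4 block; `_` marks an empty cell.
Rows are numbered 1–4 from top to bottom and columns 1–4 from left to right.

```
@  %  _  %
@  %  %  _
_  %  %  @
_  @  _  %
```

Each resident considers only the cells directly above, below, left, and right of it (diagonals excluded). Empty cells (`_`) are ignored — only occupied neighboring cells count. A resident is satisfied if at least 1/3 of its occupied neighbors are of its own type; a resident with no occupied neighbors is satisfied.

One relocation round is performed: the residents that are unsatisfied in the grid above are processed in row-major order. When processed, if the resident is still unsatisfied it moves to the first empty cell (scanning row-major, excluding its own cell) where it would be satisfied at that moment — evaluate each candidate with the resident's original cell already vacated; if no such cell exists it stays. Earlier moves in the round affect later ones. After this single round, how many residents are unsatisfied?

0

Initially unsatisfied (in order): (3,4), (4,2), (4,4).
  (3,4) → (3,1).
  (4,2) → (4,1).
  (4,4): now satisfied by earlier moves; stays.
Resulting grid:
@ % _ %
@ % % _
@ % % _
@ _ _ %
All satisfied now.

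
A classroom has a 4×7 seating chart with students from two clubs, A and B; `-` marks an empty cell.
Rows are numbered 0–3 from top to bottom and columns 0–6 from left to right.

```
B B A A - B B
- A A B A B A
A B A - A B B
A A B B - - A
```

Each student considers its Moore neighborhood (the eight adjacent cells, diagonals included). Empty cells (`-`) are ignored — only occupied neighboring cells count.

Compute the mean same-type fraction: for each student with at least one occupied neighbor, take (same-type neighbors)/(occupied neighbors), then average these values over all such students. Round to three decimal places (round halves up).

0.425

(0,0)B 1/2
(0,1)B 1/4
(0,2)A 3/5
(0,3)A 3/4
(0,5)B 2/4
(0,6)B 2/3
(1,1)A 4/7
(1,2)A 4/7
(1,3)B 0/6
(1,4)A 2/6
(1,5)B 4/7
(1,6)A 0/5
(2,0)A 3/4
(2,1)B 1/7
(2,2)A 3/7
(2,4)A 1/5
(2,5)B 2/6
(2,6)B 2/4
(3,0)A 2/3
(3,1)A 3/5
(3,2)B 2/4
(3,3)B 1/3
(3,6)A 0/2
Sum over 23 students: 1/2 + 1/4 + 3/5 + 3/4 + 2/4 + 2/3 + 4/7 + 4/7 + 0/6 + 2/6 + 4/7 + 0/5 + 3/4 + 1/7 + 3/7 + 1/5 + 2/6 + 2/4 + 2/3 + 3/5 + 2/4 + 1/3 + 0/2 = 4103/420; mean = 4103/420 ÷ 23 = 4103/9660 = 0.424741… → 0.425.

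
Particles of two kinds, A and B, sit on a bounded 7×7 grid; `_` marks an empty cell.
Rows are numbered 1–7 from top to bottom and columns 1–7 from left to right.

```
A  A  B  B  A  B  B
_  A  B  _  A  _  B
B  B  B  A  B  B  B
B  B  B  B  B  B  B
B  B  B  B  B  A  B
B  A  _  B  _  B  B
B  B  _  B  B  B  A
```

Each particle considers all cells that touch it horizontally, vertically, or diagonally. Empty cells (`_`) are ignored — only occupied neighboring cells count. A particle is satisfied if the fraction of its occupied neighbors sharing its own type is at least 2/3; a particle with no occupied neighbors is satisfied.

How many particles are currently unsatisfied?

(1,1)A 2/2 ✓
(1,2)A 2/4 ✗
(1,3)B 2/4 ✗
(1,4)B 2/4 ✗
(1,5)A 1/3 ✗
(1,6)B 2/4 ✗
(1,7)B 2/2 ✓
(2,2)A 2/7 ✗
(2,3)B 4/7 ✗
(2,5)A 2/6 ✗
(2,7)B 4/4 ✓
(3,1)B 3/4 ✓
(3,2)B 6/7 ✓
(3,3)B 5/7 ✓
(3,4)A 1/7 ✗
(3,5)B 4/6 ✓
(3,6)B 6/7 ✓
(3,7)B 4/4 ✓
(4,1)B 5/5 ✓
(4,2)B 8/8 ✓
(4,3)B 7/8 ✓
(4,4)B 7/8 ✓
(4,5)B 6/8 ✓
(4,6)B 7/8 ✓
(4,7)B 4/5 ✓
(5,1)B 4/5 ✓
(5,2)B 6/7 ✓
(5,3)B 6/7 ✓
(5,4)B 6/6 ✓
(5,5)B 6/7 ✓
(5,6)A 0/7 ✗
(5,7)B 4/5 ✓
(6,1)B 4/5 ✓
(6,2)A 0/6 ✗
(6,4)B 5/5 ✓
(6,6)B 5/7 ✓
(6,7)B 3/5 ✗
(7,1)B 2/3 ✓
(7,2)B 2/3 ✓
(7,4)B 2/2 ✓
(7,5)B 4/4 ✓
(7,6)B 3/4 ✓
(7,7)A 0/3 ✗
Unsatisfied: (1,2), (1,3), (1,4), (1,5), (1,6), (2,2), (2,3), (2,5), (3,4), (5,6), (6,2), (6,7), (7,7) — 13 in total.

13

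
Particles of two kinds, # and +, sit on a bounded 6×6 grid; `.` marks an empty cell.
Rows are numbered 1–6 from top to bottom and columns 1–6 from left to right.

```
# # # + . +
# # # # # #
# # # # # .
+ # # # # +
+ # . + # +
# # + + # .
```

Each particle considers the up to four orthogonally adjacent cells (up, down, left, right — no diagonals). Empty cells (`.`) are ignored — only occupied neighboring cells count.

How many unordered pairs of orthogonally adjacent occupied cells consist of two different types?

Scan each occupied cell's neighbors to the right and below so each pair is counted once.
From row 1: 3 unlike of 8 pairs (running 3/8).
From row 2: 0 unlike of 10 pairs (running 3/18).
From row 3: 1 unlike of 9 pairs (running 4/27).
From row 4: 3 unlike of 10 pairs (running 7/37).
From row 5: 4 unlike of 7 pairs (running 11/44).
From row 6: 2 unlike of 4 pairs (running 13/48).
Total adjacent occupied pairs: 48; unlike-type pairs: 13.

13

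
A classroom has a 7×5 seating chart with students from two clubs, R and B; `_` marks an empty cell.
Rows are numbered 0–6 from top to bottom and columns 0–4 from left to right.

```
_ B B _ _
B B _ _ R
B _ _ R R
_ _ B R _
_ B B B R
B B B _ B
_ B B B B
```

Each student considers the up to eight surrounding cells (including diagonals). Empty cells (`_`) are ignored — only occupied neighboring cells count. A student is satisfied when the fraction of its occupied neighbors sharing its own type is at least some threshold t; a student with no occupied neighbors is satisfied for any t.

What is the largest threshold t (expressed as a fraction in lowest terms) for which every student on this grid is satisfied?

Row 0: (0,1)B 3/3 · (0,2)B 2/2
Row 1: (1,0)B 3/3 · (1,1)B 4/4 · (1,4)R 2/2
Row 2: (2,0)B 2/2 · (2,3)R 3/4 · (2,4)R 3/3
Row 3: (3,2)B 3/5 · (3,3)R 3/6
Row 4: (4,1)B 5/5 · (4,2)B 5/6 · (4,3)B 4/6 · (4,4)R 1/3
Row 5: (5,0)B 3/3 · (5,1)B 6/6 · (5,2)B 7/7 · (5,4)B 3/4
Row 6: (6,1)B 4/4 · (6,2)B 4/4 · (6,3)B 4/4 · (6,4)B 2/2
The smallest same-type fraction is 1/3 at (4,4), which reduces to 1/3. Any threshold above that leaves this student unsatisfied.

1/3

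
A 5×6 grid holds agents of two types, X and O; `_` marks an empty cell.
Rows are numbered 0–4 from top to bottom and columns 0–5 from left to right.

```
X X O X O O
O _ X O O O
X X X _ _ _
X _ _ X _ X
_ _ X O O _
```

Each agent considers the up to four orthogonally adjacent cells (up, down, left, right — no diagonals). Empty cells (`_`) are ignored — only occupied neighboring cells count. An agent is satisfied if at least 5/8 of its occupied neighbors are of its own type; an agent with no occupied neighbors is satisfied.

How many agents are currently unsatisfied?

10

Row 0: (0,0)X 1/2 not · (0,1)X 1/2 not · (0,2)O 0/3 not · (0,3)X 0/3 not · (0,4)O 2/3 satisfied · (0,5)O 2/2 satisfied
Row 1: (1,0)O 0/2 not · (1,2)X 1/3 not · (1,3)O 1/3 not · (1,4)O 3/3 satisfied · (1,5)O 2/2 satisfied
Row 2: (2,0)X 2/3 satisfied · (2,1)X 2/2 satisfied · (2,2)X 2/2 satisfied
Row 3: (3,0)X 1/1 satisfied · (3,3)X 0/1 not · (3,5)X 0/0 satisfied
Row 4: (4,2)X 0/1 not · (4,3)O 1/3 not · (4,4)O 1/1 satisfied
Unsatisfied: (0,0), (0,1), (0,2), (0,3), (1,0), (1,2), (1,3), (3,3), (4,2), (4,3) — 10 in total.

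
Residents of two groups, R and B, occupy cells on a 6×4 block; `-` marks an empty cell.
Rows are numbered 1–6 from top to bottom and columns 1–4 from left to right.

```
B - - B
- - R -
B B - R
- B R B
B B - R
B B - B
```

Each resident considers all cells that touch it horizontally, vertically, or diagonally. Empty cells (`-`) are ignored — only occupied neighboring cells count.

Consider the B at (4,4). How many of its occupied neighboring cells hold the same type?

0

Occupied neighbors of (4,4): (3,4)=R, (4,3)=R, (5,4)=R.
Same type (B): 0 of 3.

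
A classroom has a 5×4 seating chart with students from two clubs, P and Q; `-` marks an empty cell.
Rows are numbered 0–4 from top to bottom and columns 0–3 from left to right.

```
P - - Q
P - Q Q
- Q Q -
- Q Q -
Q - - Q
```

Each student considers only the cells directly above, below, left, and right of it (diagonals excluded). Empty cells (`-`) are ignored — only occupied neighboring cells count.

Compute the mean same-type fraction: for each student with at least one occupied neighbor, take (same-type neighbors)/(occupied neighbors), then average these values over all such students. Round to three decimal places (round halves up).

1.000

(0,0)P 1/1
(0,3)Q 1/1
(1,0)P 1/1
(1,2)Q 2/2
(1,3)Q 2/2
(2,1)Q 2/2
(2,2)Q 3/3
(3,1)Q 2/2
(3,2)Q 2/2
(4,0)Q — no occupied neighbors
(4,3)Q — no occupied neighbors
Sum over 9 students: 1/1 + 1/1 + 1/1 + 2/2 + 2/2 + 2/2 + 3/3 + 2/2 + 2/2 = 9; mean = 9 ÷ 9 = 1 = 1.0 → 1.000.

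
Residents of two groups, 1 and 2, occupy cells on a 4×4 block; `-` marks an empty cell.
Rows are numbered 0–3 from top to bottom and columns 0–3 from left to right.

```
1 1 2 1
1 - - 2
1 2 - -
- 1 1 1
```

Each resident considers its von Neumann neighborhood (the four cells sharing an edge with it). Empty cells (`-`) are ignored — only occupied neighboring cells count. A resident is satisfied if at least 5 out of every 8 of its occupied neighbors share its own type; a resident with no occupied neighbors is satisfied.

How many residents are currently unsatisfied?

(0,0)1 2/2 satisfied
(0,1)1 1/2 not
(0,2)2 0/2 not
(0,3)1 0/2 not
(1,0)1 2/2 satisfied
(1,3)2 0/1 not
(2,0)1 1/2 not
(2,1)2 0/2 not
(3,1)1 1/2 not
(3,2)1 2/2 satisfied
(3,3)1 1/1 satisfied
Unsatisfied: (0,1), (0,2), (0,3), (1,3), (2,0), (2,1), (3,1) — 7 in total.

7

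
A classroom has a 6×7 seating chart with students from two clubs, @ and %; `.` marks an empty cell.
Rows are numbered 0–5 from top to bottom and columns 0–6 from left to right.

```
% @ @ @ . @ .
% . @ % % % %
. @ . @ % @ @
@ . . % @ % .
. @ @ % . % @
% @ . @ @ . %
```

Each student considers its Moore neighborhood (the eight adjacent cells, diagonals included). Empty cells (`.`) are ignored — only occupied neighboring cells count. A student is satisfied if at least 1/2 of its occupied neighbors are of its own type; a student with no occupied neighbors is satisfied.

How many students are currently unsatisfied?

16

(0,0)% 1/2 ok
(0,1)@ 2/4 ok
(0,2)@ 3/4 ok
(0,3)@ 2/4 ok
(0,5)@ 0/3 unhappy
(1,0)% 1/3 unhappy
(1,2)@ 5/6 ok
(1,3)% 2/6 unhappy
(1,4)% 3/7 unhappy
(1,5)% 3/6 ok
(1,6)% 1/4 unhappy
(2,1)@ 2/3 ok
(2,3)@ 2/6 unhappy
(2,4)% 5/8 ok
(2,5)@ 2/7 unhappy
(2,6)@ 1/4 unhappy
(3,0)@ 2/2 ok
(3,3)% 2/5 unhappy
(3,4)@ 2/7 unhappy
(3,5)% 2/6 unhappy
(4,1)@ 3/4 ok
(4,2)@ 3/5 ok
(4,3)% 1/5 unhappy
(4,5)% 2/5 unhappy
(4,6)@ 0/3 unhappy
(5,0)% 0/2 unhappy
(5,1)@ 2/3 ok
(5,3)@ 2/3 ok
(5,4)@ 1/3 unhappy
(5,6)% 1/2 ok
Unsatisfied: (0,5), (1,0), (1,3), (1,4), (1,6), (2,3), (2,5), (2,6), (3,3), (3,4), (3,5), (4,3), (4,5), (4,6), (5,0), (5,4) — 16 in total.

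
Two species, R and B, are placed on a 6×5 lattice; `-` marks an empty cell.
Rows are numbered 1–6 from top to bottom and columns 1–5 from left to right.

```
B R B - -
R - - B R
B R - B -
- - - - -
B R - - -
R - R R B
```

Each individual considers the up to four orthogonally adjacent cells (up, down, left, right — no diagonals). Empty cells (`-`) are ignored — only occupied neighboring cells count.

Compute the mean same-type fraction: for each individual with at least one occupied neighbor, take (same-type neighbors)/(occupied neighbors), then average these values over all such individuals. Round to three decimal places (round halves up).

Row 1: (1,1)B 0/2 · (1,2)R 0/2 · (1,3)B 0/1
Row 2: (2,1)R 0/2 · (2,4)B 1/2 · (2,5)R 0/1
Row 3: (3,1)B 0/2 · (3,2)R 0/1 · (3,4)B 1/1
Row 5: (5,1)B 0/2 · (5,2)R 0/1
Row 6: (6,1)R 0/1 · (6,3)R 1/1 · (6,4)R 1/2 · (6,5)B 0/1
Sum over 15 individuals: 0/2 + 0/2 + 0/1 + 0/2 + 1/2 + 0/1 + 0/2 + 0/1 + 1/1 + 0/2 + 0/1 + 0/1 + 1/1 + 1/2 + 0/1 = 3; mean = 3 ÷ 15 = 1/5 = 0.2 → 0.200.

0.200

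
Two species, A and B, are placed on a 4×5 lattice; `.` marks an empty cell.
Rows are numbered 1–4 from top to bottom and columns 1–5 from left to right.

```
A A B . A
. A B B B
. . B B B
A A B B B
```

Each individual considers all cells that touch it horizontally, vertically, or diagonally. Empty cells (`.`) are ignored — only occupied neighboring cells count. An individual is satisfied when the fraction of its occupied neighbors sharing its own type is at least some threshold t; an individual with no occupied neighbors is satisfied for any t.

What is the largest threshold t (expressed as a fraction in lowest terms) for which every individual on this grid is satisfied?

Row 1: (1,1)A 2/2 · (1,2)A 2/4 · (1,3)B 2/4 · (1,5)A 0/2
Row 2: (2,2)A 2/5 · (2,3)B 4/6 · (2,4)B 6/7 · (2,5)B 3/4
Row 3: (3,3)B 5/7 · (3,4)B 8/8 · (3,5)B 5/5
Row 4: (4,1)A 1/1 · (4,2)A 1/3 · (4,3)B 3/4 · (4,4)B 5/5 · (4,5)B 3/3
The smallest same-type fraction is 0/2 at (1,5), which reduces to 0/1. Any threshold above that leaves this individual unsatisfied.

0/1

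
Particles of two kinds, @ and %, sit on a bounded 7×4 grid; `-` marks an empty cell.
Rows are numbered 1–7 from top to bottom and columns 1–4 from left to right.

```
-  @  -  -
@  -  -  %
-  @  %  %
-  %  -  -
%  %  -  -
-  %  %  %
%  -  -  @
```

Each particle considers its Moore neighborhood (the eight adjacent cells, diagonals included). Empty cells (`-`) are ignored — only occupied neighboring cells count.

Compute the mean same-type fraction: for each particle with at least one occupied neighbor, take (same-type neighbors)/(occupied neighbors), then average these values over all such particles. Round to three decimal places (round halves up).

(1,2)@ 1/1
(2,1)@ 2/2
(2,4)% 2/2
(3,2)@ 1/3
(3,3)% 3/4
(3,4)% 2/2
(4,2)% 3/4
(5,1)% 3/3
(5,2)% 4/4
(6,2)% 4/4
(6,3)% 3/4
(6,4)% 1/2
(7,1)% 1/1
(7,4)@ 0/2
Sum over 14 particles: 1/1 + 2/2 + 2/2 + 1/3 + 3/4 + 2/2 + 3/4 + 3/3 + 4/4 + 4/4 + 3/4 + 1/2 + 1/1 + 0/2 = 133/12; mean = 133/12 ÷ 14 = 19/24 = 0.791666… → 0.792.

0.792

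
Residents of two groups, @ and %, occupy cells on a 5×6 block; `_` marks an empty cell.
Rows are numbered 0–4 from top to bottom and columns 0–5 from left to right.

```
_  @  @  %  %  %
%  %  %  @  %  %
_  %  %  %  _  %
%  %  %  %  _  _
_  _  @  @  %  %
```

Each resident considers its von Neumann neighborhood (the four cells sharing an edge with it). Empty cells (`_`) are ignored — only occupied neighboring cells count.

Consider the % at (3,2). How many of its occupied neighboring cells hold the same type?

3

Occupied neighbors of (3,2): (2,2)=%, (4,2)=@, (3,1)=%, (3,3)=%.
Same type (%): 3 of 4.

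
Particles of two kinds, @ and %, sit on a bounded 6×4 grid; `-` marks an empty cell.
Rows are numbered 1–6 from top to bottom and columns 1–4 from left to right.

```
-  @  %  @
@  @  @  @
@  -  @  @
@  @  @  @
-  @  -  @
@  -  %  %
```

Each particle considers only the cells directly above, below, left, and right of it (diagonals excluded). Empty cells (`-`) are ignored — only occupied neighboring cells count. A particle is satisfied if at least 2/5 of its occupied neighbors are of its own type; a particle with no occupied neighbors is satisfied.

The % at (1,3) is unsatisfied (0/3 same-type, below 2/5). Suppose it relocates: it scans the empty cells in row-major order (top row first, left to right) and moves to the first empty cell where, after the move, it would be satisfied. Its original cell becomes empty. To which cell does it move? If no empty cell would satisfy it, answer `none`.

Vacating (1,3). Empty cells in order:
  (1,1): 0/2 same-type → still unsatisfied.
  (3,2): 0/4 same-type → still unsatisfied.
  (5,1): 0/3 same-type → still unsatisfied.
  (5,3): 1/4 same-type → still unsatisfied.
  (6,2): 1/3 same-type → still unsatisfied.

none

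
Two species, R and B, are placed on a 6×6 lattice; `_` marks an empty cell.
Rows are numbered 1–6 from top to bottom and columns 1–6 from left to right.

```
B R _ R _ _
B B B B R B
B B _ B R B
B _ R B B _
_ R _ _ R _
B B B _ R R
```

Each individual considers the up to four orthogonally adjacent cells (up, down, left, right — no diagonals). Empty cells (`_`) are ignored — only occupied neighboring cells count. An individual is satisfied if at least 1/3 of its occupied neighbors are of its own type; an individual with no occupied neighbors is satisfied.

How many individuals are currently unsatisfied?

(1,1)B 1/2 satisfied
(1,2)R 0/2 not
(1,4)R 0/1 not
(2,1)B 3/3 satisfied
(2,2)B 3/4 satisfied
(2,3)B 2/2 satisfied
(2,4)B 2/4 satisfied
(2,5)R 1/3 satisfied
(2,6)B 1/2 satisfied
(3,1)B 3/3 satisfied
(3,2)B 2/2 satisfied
(3,4)B 2/3 satisfied
(3,5)R 1/4 not
(3,6)B 1/2 satisfied
(4,1)B 1/1 satisfied
(4,3)R 0/1 not
(4,4)B 2/3 satisfied
(4,5)B 1/3 satisfied
(5,2)R 0/1 not
(5,5)R 1/2 satisfied
(6,1)B 1/1 satisfied
(6,2)B 2/3 satisfied
(6,3)B 1/1 satisfied
(6,5)R 2/2 satisfied
(6,6)R 1/1 satisfied
Unsatisfied: (1,2), (1,4), (3,5), (4,3), (5,2) — 5 in total.

5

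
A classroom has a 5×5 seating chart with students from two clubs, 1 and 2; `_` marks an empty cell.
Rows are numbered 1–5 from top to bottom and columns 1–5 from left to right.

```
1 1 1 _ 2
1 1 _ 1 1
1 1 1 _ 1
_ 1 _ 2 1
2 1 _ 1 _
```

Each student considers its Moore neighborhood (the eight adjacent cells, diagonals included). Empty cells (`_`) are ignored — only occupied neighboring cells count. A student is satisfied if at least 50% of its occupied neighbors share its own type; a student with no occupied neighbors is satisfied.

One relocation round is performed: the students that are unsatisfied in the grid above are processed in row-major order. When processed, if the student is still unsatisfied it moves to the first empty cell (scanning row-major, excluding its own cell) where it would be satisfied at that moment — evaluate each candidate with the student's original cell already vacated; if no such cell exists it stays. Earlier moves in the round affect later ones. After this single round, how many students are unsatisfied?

3

Initially unsatisfied (in order): (1,5), (4,4), (5,1).
  (1,5): no empty cell satisfies it; stays.
  (4,4): no empty cell satisfies it; stays.
  (5,1): no empty cell satisfies it; stays.
Resulting grid:
1 1 1 _ 2
1 1 _ 1 1
1 1 1 _ 1
_ 1 _ 2 1
2 1 _ 1 _
Unsatisfied now: (1,5), (4,4), (5,1).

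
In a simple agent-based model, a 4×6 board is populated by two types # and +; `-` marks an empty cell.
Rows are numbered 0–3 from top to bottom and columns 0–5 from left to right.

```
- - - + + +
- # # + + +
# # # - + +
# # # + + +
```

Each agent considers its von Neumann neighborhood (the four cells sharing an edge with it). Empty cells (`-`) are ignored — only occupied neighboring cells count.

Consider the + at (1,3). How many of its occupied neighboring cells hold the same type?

Occupied neighbors of (1,3): (0,3)=+, (1,2)=#, (1,4)=+.
Same type (+): 2 of 3.

2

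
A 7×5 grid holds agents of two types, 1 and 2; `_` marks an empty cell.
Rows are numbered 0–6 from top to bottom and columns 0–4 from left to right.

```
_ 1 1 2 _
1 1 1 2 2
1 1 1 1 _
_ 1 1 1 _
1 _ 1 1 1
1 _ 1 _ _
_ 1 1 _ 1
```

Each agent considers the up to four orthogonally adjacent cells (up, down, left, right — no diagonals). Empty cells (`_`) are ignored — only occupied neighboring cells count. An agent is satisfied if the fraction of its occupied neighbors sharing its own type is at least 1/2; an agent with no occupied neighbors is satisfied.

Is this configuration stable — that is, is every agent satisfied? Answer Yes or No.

Row 0: (0,1)1 2/2 ✓ · (0,2)1 2/3 ✓ · (0,3)2 1/2 ✓
Row 1: (1,0)1 2/2 ✓ · (1,1)1 4/4 ✓ · (1,2)1 3/4 ✓ · (1,3)2 2/4 ✓ · (1,4)2 1/1 ✓
Row 2: (2,0)1 2/2 ✓ · (2,1)1 4/4 ✓ · (2,2)1 4/4 ✓ · (2,3)1 2/3 ✓
Row 3: (3,1)1 2/2 ✓ · (3,2)1 4/4 ✓ · (3,3)1 3/3 ✓
Row 4: (4,0)1 1/1 ✓ · (4,2)1 3/3 ✓ · (4,3)1 3/3 ✓ · (4,4)1 1/1 ✓
Row 5: (5,0)1 1/1 ✓ · (5,2)1 2/2 ✓
Row 6: (6,1)1 1/1 ✓ · (6,2)1 2/2 ✓ · (6,4)1 0/0 ✓
All meet the threshold, so the configuration is stable.

Yes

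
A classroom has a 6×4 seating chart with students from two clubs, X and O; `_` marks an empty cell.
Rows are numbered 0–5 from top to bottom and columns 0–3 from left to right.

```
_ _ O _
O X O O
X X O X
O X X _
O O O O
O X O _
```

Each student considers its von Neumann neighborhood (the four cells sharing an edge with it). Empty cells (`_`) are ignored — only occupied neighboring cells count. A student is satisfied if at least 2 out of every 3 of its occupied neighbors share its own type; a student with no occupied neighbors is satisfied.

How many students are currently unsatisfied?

Row 0: (0,2)O 1/1 satisfied
Row 1: (1,0)O 0/2 not · (1,1)X 1/3 not · (1,2)O 3/4 satisfied · (1,3)O 1/2 not
Row 2: (2,0)X 1/3 not · (2,1)X 3/4 satisfied · (2,2)O 1/4 not · (2,3)X 0/2 not
Row 3: (3,0)O 1/3 not · (3,1)X 2/4 not · (3,2)X 1/3 not
Row 4: (4,0)O 3/3 satisfied · (4,1)O 2/4 not · (4,2)O 3/4 satisfied · (4,3)O 1/1 satisfied
Row 5: (5,0)O 1/2 not · (5,1)X 0/3 not · (5,2)O 1/2 not
Unsatisfied: (1,0), (1,1), (1,3), (2,0), (2,2), (2,3), (3,0), (3,1), (3,2), (4,1), (5,0), (5,1), (5,2) — 13 in total.

13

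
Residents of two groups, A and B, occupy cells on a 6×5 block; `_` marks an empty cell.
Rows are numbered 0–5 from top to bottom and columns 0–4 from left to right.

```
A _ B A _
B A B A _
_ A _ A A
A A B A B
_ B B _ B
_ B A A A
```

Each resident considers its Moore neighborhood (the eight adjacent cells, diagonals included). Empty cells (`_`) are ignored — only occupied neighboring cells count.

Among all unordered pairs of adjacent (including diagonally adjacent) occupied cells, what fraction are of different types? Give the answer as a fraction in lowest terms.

29/49

Scan each occupied cell's neighbors to the right and below (and the two forward diagonals) so each pair is counted once.
Row 0: A(0,0)–B(1,0)≠ A(0,0)–A(1,1)= B(0,2)–A(0,3)≠ B(0,2)–B(1,2)= B(0,2)–A(1,3)≠ B(0,2)–A(1,1)≠ A(0,3)–A(1,3)= A(0,3)–B(1,2)≠  → 5/8 unlike.
Row 1: B(1,0)–A(1,1)≠ B(1,0)–A(2,1)≠ A(1,1)–B(1,2)≠ A(1,1)–A(2,1)= B(1,2)–A(1,3)≠ B(1,2)–A(2,3)≠ B(1,2)–A(2,1)≠ A(1,3)–A(2,3)= A(1,3)–A(2,4)=  → 6/9 unlike.
Row 2: A(2,1)–A(3,1)= A(2,1)–B(3,2)≠ A(2,1)–A(3,0)= A(2,3)–A(2,4)= A(2,3)–A(3,3)= A(2,3)–B(3,4)≠ A(2,3)–B(3,2)≠ A(2,4)–B(3,4)≠ A(2,4)–A(3,3)=  → 4/9 unlike.
Row 3: A(3,0)–A(3,1)= A(3,0)–B(4,1)≠ A(3,1)–B(3,2)≠ A(3,1)–B(4,1)≠ A(3,1)–B(4,2)≠ B(3,2)–A(3,3)≠ B(3,2)–B(4,2)= B(3,2)–B(4,1)= A(3,3)–B(3,4)≠ A(3,3)–B(4,4)≠ A(3,3)–B(4,2)≠ B(3,4)–B(4,4)=  → 8/12 unlike.
Row 4: B(4,1)–B(4,2)= B(4,1)–B(5,1)= B(4,1)–A(5,2)≠ B(4,2)–A(5,2)≠ B(4,2)–A(5,3)≠ B(4,2)–B(5,1)= B(4,4)–A(5,4)≠ B(4,4)–A(5,3)≠  → 5/8 unlike.
Row 5: B(5,1)–A(5,2)≠ A(5,2)–A(5,3)= A(5,3)–A(5,4)=  → 1/3 unlike.
Total adjacent occupied pairs: 49; unlike-type pairs: 29.
29/49 is already in lowest terms.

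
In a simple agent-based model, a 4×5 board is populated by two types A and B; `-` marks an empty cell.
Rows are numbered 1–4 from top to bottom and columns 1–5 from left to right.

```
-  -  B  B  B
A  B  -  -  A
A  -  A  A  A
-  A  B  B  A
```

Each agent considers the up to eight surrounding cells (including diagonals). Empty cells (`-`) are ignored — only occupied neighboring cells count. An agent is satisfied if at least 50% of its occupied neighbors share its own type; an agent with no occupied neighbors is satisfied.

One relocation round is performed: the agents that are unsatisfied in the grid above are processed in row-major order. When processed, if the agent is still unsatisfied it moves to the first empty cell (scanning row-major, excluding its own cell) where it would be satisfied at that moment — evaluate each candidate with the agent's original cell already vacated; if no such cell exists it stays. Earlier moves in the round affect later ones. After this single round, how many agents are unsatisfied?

Initially unsatisfied (in order): (2,2), (3,3), (4,3), (4,4).
  (2,2) → (1,2).
  (3,3): now satisfied by earlier moves; stays.
  (4,3) → (1,1).
  (4,4) → (2,2).
Resulting grid:
B B B B B
A B - - A
A - A A A
- A - - A
Unsatisfied now: (2,1).

1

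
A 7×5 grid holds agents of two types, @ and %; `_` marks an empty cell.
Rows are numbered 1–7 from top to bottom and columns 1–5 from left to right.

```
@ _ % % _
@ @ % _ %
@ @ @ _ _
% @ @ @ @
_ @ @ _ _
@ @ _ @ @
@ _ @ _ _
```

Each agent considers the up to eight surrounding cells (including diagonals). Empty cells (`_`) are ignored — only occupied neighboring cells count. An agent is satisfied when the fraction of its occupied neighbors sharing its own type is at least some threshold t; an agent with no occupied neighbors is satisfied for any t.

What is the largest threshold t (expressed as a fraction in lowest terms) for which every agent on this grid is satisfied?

0/1

(1,1)@ 2/2
(1,3)% 2/3
(1,4)% 3/3
(2,1)@ 4/4
(2,2)@ 5/7
(2,3)% 2/5
(2,5)% 1/1
(3,1)@ 4/5
(3,2)@ 6/8
(3,3)@ 5/6
(4,1)% 0/4
(4,2)@ 6/7
(4,3)@ 6/6
(4,4)@ 4/4
(4,5)@ 1/1
(5,2)@ 5/6
(5,3)@ 6/6
(6,1)@ 3/3
(6,2)@ 5/5
(6,4)@ 3/3
(6,5)@ 1/1
(7,1)@ 2/2
(7,3)@ 2/2
The smallest same-type fraction is 0/4 at (4,1), which reduces to 0/1. Any threshold above that leaves this agent unsatisfied.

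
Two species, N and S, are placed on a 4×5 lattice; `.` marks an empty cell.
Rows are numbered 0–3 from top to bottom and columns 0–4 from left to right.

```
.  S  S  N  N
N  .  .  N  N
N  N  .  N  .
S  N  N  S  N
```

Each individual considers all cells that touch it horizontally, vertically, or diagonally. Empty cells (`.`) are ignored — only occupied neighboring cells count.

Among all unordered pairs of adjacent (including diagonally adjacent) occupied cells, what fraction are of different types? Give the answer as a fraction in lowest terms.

1/3

Scan each occupied cell's neighbors to the right and below (and the two forward diagonals) so each pair is counted once.
From row 0: 3 unlike of 9 pairs (running 3/9).
From row 1: 0 unlike of 5 pairs (running 3/14).
From row 2: 3 unlike of 9 pairs (running 6/23).
From row 3: 3 unlike of 4 pairs (running 9/27).
Total adjacent occupied pairs: 27; unlike-type pairs: 9.
9/27 reduces to 1/3.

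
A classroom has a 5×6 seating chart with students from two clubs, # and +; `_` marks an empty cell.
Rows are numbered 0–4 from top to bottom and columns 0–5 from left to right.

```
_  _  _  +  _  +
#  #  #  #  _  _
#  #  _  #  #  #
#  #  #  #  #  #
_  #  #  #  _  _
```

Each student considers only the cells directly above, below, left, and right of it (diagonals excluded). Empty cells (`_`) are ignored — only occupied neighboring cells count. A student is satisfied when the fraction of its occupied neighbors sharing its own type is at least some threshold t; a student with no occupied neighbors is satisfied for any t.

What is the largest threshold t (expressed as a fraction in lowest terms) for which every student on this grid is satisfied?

(0,3)+ 0/1
(0,5)+ — no occupied neighbors
(1,0)# 2/2
(1,1)# 3/3
(1,2)# 2/2
(1,3)# 2/3
(2,0)# 3/3
(2,1)# 3/3
(2,3)# 3/3
(2,4)# 3/3
(2,5)# 2/2
(3,0)# 2/2
(3,1)# 4/4
(3,2)# 3/3
(3,3)# 4/4
(3,4)# 3/3
(3,5)# 2/2
(4,1)# 2/2
(4,2)# 3/3
(4,3)# 2/2
The smallest same-type fraction is 0/1 at (0,3), which reduces to 0/1. Any threshold above that leaves this student unsatisfied.

0/1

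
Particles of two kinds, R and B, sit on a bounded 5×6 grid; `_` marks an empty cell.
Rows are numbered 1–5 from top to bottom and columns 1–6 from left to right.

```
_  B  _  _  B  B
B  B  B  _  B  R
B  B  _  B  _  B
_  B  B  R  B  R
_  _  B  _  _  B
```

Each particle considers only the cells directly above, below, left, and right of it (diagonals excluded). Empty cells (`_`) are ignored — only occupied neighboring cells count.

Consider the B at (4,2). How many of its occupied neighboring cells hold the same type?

2

Occupied neighbors of (4,2): (3,2)=B, (4,3)=B.
Same type (B): 2 of 2.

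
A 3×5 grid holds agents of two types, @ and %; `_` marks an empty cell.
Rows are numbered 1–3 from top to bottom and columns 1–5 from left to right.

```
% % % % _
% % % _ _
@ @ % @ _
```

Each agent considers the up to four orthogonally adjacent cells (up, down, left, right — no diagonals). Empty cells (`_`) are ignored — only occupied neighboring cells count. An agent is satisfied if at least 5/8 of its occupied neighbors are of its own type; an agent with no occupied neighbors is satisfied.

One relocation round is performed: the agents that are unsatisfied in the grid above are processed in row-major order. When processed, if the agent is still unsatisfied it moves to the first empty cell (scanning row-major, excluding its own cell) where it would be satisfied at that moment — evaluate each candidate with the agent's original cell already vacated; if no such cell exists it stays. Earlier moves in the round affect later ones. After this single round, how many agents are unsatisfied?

0

Initially unsatisfied (in order): (3,1), (3,2), (3,3), (3,4).
  (3,1) → (2,5).
  (3,2) → (3,5).
  (3,3) → (3,1).
  (3,4): now satisfied by earlier moves; stays.
Resulting grid:
% % % % _
% % % _ @
% _ _ @ @
All satisfied now.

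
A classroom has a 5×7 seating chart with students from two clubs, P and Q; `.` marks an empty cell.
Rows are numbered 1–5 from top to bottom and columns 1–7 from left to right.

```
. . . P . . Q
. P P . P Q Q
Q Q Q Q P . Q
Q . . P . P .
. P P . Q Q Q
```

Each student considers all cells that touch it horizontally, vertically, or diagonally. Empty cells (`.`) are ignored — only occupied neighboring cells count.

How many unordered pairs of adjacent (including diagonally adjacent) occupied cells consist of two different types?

Scan each occupied cell's neighbors to the right and below (and the two forward diagonals) so each pair is counted once.
From row 1: 0 unlike of 4 pairs (running 0/4).
From row 2: 9 unlike of 14 pairs (running 9/18).
From row 3: 4 unlike of 11 pairs (running 13/29).
From row 4: 5 unlike of 6 pairs (running 18/35).
From row 5: 0 unlike of 3 pairs (running 18/38).
Total adjacent occupied pairs: 38; unlike-type pairs: 18.

18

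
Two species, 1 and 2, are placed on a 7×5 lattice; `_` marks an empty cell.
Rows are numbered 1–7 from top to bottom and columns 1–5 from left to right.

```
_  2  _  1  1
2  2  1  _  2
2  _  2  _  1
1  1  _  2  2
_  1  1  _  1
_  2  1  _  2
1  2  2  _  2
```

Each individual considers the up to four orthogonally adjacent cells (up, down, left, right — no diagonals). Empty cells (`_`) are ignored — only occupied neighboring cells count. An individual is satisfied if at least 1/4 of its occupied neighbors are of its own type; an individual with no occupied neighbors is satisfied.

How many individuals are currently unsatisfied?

Row 1: (1,2)2 1/1 satisfied · (1,4)1 1/1 satisfied · (1,5)1 1/2 satisfied
Row 2: (2,1)2 2/2 satisfied · (2,2)2 2/3 satisfied · (2,3)1 0/2 not · (2,5)2 0/2 not
Row 3: (3,1)2 1/2 satisfied · (3,3)2 0/1 not · (3,5)1 0/2 not
Row 4: (4,1)1 1/2 satisfied · (4,2)1 2/2 satisfied · (4,4)2 1/1 satisfied · (4,5)2 1/3 satisfied
Row 5: (5,2)1 2/3 satisfied · (5,3)1 2/2 satisfied · (5,5)1 0/2 not
Row 6: (6,2)2 1/3 satisfied · (6,3)1 1/3 satisfied · (6,5)2 1/2 satisfied
Row 7: (7,1)1 0/1 not · (7,2)2 2/3 satisfied · (7,3)2 1/2 satisfied · (7,5)2 1/1 satisfied
Unsatisfied: (2,3), (2,5), (3,3), (3,5), (5,5), (7,1) — 6 in total.

6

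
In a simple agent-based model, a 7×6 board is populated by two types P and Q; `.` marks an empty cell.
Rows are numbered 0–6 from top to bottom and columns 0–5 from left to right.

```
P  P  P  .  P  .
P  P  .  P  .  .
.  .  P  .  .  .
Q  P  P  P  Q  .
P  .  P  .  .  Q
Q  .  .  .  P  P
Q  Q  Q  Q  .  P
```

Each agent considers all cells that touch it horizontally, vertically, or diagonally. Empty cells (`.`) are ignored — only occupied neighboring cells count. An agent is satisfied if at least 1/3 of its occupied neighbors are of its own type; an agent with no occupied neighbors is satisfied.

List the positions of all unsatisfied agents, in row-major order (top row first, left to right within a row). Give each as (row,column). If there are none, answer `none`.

(3,0)

(0,0)P 3/3 satisfied
(0,1)P 4/4 satisfied
(0,2)P 3/3 satisfied
(0,4)P 1/1 satisfied
(1,0)P 3/3 satisfied
(1,1)P 5/5 satisfied
(1,3)P 3/3 satisfied
(2,2)P 5/5 satisfied
(3,0)Q 0/2 not
(3,1)P 4/5 satisfied
(3,2)P 4/4 satisfied
(3,3)P 3/4 satisfied
(3,4)Q 1/2 satisfied
(4,0)P 1/3 satisfied
(4,2)P 3/3 satisfied
(4,5)Q 1/3 satisfied
(5,0)Q 2/3 satisfied
(5,4)P 2/4 satisfied
(5,5)P 2/3 satisfied
(6,0)Q 2/2 satisfied
(6,1)Q 3/3 satisfied
(6,2)Q 2/2 satisfied
(6,3)Q 1/2 satisfied
(6,5)P 2/2 satisfied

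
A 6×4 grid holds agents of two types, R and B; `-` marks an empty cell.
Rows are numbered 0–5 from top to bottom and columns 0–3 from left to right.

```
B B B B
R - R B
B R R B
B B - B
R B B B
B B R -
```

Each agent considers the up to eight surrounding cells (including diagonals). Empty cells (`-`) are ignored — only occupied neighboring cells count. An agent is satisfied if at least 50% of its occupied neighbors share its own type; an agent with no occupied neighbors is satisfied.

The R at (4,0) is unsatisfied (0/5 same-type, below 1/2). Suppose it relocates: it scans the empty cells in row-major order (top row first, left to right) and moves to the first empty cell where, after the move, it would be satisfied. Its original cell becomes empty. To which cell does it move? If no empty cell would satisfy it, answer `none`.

Vacating (4,0). Empty cells in order:
  (1,1): 4/8 same-type → satisfied — stop here.

(1,1)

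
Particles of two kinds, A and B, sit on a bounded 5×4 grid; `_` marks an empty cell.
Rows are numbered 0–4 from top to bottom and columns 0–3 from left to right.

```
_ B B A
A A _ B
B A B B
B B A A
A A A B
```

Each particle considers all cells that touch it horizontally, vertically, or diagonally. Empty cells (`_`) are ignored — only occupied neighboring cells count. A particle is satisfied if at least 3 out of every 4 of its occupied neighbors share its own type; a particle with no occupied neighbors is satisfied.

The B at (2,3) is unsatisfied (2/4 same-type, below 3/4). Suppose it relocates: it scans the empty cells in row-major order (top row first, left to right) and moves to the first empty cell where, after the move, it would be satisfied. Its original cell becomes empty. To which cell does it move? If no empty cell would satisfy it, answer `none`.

Vacating (2,3). Empty cells in order:
  (0,0): 1/3 same-type → still unsatisfied.
  (1,2): 4/7 same-type → still unsatisfied.

none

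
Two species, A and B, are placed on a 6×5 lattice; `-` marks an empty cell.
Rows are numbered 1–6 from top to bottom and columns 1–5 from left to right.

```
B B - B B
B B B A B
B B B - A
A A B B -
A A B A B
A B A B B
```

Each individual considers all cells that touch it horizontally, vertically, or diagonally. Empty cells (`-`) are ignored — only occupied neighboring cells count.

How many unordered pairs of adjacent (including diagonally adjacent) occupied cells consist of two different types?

28

Scan each occupied cell's neighbors to the right and below (and the two forward diagonals) so each pair is counted once.
Row 1: B(1,1)–B(1,2)= B(1,1)–B(2,1)= B(1,1)–B(2,2)= B(1,2)–B(2,2)= B(1,2)–B(2,3)= B(1,2)–B(2,1)= B(1,4)–B(1,5)= B(1,4)–A(2,4)≠ B(1,4)–B(2,5)= B(1,4)–B(2,3)= B(1,5)–B(2,5)= B(1,5)–A(2,4)≠  → 2/12 unlike.
Row 2: B(2,1)–B(2,2)= B(2,1)–B(3,1)= B(2,1)–B(3,2)= B(2,2)–B(2,3)= B(2,2)–B(3,2)= B(2,2)–B(3,3)= B(2,2)–B(3,1)= B(2,3)–A(2,4)≠ B(2,3)–B(3,3)= B(2,3)–B(3,2)= A(2,4)–B(2,5)≠ A(2,4)–A(3,5)= A(2,4)–B(3,3)≠ B(2,5)–A(3,5)≠  → 4/14 unlike.
Row 3: B(3,1)–B(3,2)= B(3,1)–A(4,1)≠ B(3,1)–A(4,2)≠ B(3,2)–B(3,3)= B(3,2)–A(4,2)≠ B(3,2)–B(4,3)= B(3,2)–A(4,1)≠ B(3,3)–B(4,3)= B(3,3)–B(4,4)= B(3,3)–A(4,2)≠ A(3,5)–B(4,4)≠  → 6/11 unlike.
Row 4: A(4,1)–A(4,2)= A(4,1)–A(5,1)= A(4,1)–A(5,2)= A(4,2)–B(4,3)≠ A(4,2)–A(5,2)= A(4,2)–B(5,3)≠ A(4,2)–A(5,1)= B(4,3)–B(4,4)= B(4,3)–B(5,3)= B(4,3)–A(5,4)≠ B(4,3)–A(5,2)≠ B(4,4)–A(5,4)≠ B(4,4)–B(5,5)= B(4,4)–B(5,3)=  → 5/14 unlike.
Row 5: A(5,1)–A(5,2)= A(5,1)–A(6,1)= A(5,1)–B(6,2)≠ A(5,2)–B(5,3)≠ A(5,2)–B(6,2)≠ A(5,2)–A(6,3)= A(5,2)–A(6,1)= B(5,3)–A(5,4)≠ B(5,3)–A(6,3)≠ B(5,3)–B(6,4)= B(5,3)–B(6,2)= A(5,4)–B(5,5)≠ A(5,4)–B(6,4)≠ A(5,4)–B(6,5)≠ A(5,4)–A(6,3)= B(5,5)–B(6,5)= B(5,5)–B(6,4)=  → 8/17 unlike.
Row 6: A(6,1)–B(6,2)≠ B(6,2)–A(6,3)≠ A(6,3)–B(6,4)≠ B(6,4)–B(6,5)=  → 3/4 unlike.
Total adjacent occupied pairs: 72; unlike-type pairs: 28.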